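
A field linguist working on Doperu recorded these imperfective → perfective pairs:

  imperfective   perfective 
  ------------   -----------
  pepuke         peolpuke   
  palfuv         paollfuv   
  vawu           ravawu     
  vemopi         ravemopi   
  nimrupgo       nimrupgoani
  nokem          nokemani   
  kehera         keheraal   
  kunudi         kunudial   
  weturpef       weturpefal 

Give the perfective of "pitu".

"pitu" begins with p-. The stems beginning with p- (pepuke → peolpuke, palfuv → paollfuv) insert -ol- after the first vowel.
The other patterns: stems beginning with v- add the prefix ra-; stems beginning with n- add -ani; stems beginning with k- or w- add -al.
So pitu → pioltu.

pioltu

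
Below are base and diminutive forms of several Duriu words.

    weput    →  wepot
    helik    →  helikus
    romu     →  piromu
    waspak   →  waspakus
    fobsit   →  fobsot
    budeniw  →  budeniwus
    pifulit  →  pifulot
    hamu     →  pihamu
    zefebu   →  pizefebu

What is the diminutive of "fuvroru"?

pifuvroru

helik and fobsit both have last vowel 'i' yet inflect differently (helikus, fobsot), so the last vowel is not what conditions the rule; the final letter is.
"fuvroru" ends in -u. The stems ending in -u (zefebu → pizefebu, romu → piromu, hamu → pihamu) add the prefix pi-.
So fuvroru → pifuvroru.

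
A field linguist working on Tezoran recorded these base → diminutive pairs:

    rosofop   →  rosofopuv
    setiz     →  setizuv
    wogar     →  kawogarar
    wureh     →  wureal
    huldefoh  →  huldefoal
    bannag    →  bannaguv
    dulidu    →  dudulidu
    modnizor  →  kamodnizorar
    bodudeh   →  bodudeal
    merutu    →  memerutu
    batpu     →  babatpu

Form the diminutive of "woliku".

huldefoh and modnizor both have last vowel 'o' yet inflect differently (huldefoal, kamodnizorar), so the last vowel is not what conditions the rule; the final letter is.
"woliku" ends in -u. The stems ending in -u (dulidu → dudulidu, merutu → memerutu, batpu → babatpu) repeat the first consonant+vowel as a prefix.
The other patterns: stems ending in -h drop the final letter and add -al; stems ending in -r add ka- … -ar around the stem; stems ending in -g, -p or -z add -uv.
So woliku → wowoliku.

wowoliku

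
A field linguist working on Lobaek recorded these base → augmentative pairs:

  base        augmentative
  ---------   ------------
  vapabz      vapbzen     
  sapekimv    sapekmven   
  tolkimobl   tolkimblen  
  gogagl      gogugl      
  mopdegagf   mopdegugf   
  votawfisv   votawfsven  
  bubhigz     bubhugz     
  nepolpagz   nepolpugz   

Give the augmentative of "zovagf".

nepolpagz and vapabz both end in -z yet inflect differently (nepolpugz, vapbzen), so the final letter is not what conditions the rule; the second-to-last letter is.
"zovagf" has second-to-last letter 'g'. The stems whose second-to-last letter is 'g' (gogagl → gogugl, nepolpagz → nepolpugz, mopdegagf → mopdegugf) change the last vowel to 'u'.
The other pattern: stems whose second-to-last letter is 'b', 'm' or 's' delete the last vowel and add -en.
So zovagf → zovugf.

zovugf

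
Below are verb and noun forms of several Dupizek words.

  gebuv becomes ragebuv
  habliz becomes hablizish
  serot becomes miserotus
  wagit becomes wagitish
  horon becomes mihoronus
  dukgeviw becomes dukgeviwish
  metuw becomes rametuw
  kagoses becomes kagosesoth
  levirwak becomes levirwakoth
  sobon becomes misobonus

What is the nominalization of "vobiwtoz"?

mivobiwtozus

"vobiwtoz" has last vowel 'o'. The stems whose last vowel is 'o' (serot → miserotus, sobon → misobonus, horon → mihoronus) add mi- … -us around the stem.
The other patterns: stems whose last vowel is 'a' or 'e' add -oth; stems whose last vowel is 'i' add -ish; stems whose last vowel is 'u' add the prefix ra-.
So vobiwtoz → mivobiwtozus.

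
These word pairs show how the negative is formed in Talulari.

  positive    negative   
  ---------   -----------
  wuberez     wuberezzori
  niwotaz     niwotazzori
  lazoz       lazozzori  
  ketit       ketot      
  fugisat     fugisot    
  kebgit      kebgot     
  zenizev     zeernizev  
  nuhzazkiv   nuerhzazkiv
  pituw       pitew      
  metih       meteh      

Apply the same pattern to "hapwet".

hapwot

niwotaz and fugisat both have last vowel 'a' yet inflect differently (niwotazzori, fugisot), so the last vowel is not what conditions the rule; the final letter is.
"hapwet" ends in -t. The stems ending in -t (ketit → ketot, fugisat → fugisot, kebgit → kebgot) change the last vowel to 'o'.
So hapwet → hapwot.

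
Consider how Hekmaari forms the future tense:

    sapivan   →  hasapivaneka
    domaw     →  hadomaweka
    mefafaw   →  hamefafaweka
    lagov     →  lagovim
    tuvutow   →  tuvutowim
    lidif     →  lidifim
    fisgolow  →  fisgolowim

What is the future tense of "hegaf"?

domaw and tuvutow both end in -w yet inflect differently (hadomaweka, tuvutowim), so the final letter is not what conditions the rule; the last vowel is.
"hegaf" has last vowel 'a'. The stems whose last vowel is 'a' (sapivan → hasapivaneka, domaw → hadomaweka, mefafaw → hamefafaweka) add ha- … -eka around the stem.
The other pattern: stems whose last vowel is 'i' or 'o' add -im.
So hegaf → hahegafeka.

hahegafeka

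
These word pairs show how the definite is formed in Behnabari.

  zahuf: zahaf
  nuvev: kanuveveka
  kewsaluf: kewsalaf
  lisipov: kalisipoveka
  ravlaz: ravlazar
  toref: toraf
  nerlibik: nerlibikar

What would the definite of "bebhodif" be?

bebhodaf

"bebhodif" ends in -f. The stems ending in -f (zahuf → zahaf, kewsaluf → kewsalaf, toref → toraf) change the last vowel to 'a'.
The other patterns: stems ending in -v add ka- … -eka around the stem; stems ending in -k or -z add -ar.
So bebhodif → bebhodaf.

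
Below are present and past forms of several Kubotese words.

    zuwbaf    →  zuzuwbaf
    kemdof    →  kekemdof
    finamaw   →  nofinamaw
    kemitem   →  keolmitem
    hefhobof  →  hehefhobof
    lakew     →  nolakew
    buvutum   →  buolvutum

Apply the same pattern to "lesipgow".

nolesipgow

zuwbaf and finamaw both have last vowel 'a' yet inflect differently (zuzuwbaf, nofinamaw), so the last vowel is not what conditions the rule; the final letter is.
"lesipgow" ends in -w. The stems ending in -w (lakew → nolakew, finamaw → nofinamaw) add the prefix no-.
So lesipgow → nolesipgow.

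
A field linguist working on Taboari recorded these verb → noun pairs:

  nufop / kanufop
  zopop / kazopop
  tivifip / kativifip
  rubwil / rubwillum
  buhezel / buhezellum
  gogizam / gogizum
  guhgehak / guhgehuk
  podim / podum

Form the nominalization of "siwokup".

kasiwokup

tivifip and rubwil both have last vowel 'i' yet inflect differently (kativifip, rubwillum), so the last vowel is not what conditions the rule; the final letter is.
"siwokup" ends in -p. The stems ending in -p (nufop → kanufop, zopop → kazopop, tivifip → kativifip) add the prefix ka-.
So siwokup → kasiwokup.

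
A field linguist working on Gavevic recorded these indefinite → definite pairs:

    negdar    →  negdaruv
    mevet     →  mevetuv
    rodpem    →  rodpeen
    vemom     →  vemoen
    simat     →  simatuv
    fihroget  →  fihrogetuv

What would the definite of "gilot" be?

"gilot" ends in -t. The stems ending in -t (fihroget → fihrogetuv, simat → simatuv, mevet → mevetuv) add -uv.
The other pattern: stems ending in -m drop the final letter and add -en.
So gilot → gilotuv.

gilotuv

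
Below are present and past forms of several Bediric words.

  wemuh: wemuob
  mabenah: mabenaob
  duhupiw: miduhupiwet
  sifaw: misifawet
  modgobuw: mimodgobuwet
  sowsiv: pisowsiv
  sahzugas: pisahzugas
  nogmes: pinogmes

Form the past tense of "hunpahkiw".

"hunpahkiw" ends in -w. The stems ending in -w (duhupiw → miduhupiwet, sifaw → misifawet, modgobuw → mimodgobuwet) add mi- … -et around the stem.
So hunpahkiw → mihunpahkiwet.

mihunpahkiwet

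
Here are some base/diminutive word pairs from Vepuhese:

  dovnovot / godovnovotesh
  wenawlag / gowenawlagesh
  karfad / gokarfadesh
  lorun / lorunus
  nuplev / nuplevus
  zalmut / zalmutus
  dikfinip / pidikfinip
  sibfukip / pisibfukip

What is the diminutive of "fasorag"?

dovnovot and zalmut both end in -t yet inflect differently (godovnovotesh, zalmutus), so the final letter is not what conditions the rule; the last vowel is.
"fasorag" has last vowel 'a'. The stems whose last vowel is 'a' (wenawlag → gowenawlagesh, karfad → gokarfadesh) add go- … -esh around the stem.
The other patterns: stems whose last vowel is 'e' or 'u' add -us; stems whose last vowel is 'i' add the prefix pi-.
So fasorag → gofasoragesh.

gofasoragesh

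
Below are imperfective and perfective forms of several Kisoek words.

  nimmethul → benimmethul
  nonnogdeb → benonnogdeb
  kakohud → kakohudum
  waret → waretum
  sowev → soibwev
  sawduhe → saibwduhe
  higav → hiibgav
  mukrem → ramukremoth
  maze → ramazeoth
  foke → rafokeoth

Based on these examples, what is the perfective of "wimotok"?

"wimotok" begins with w-. The one such stem in the data (waret → waretum) adds -um, so the same rule applies.
The other patterns: stems beginning with n- add the prefix be-; stems beginning with h- or s- insert -ib- after the first vowel; stems beginning with f- or m- add ra- … -oth around the stem.
So wimotok → wimotokum.

wimotokum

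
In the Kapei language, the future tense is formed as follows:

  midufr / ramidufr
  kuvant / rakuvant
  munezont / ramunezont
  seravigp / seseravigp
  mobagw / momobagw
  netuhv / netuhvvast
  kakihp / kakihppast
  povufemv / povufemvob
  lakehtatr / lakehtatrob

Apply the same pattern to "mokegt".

seravigp and kakihp both end in -p yet inflect differently (seseravigp, kakihppast), so the final letter is not what conditions the rule; the second-to-last letter is.
"mokegt" has second-to-last letter 'g'. The stems whose second-to-last letter is 'g' (seravigp → seseravigp, mobagw → momobagw) repeat the first consonant+vowel as a prefix.
So mokegt → momokegt.

momokegt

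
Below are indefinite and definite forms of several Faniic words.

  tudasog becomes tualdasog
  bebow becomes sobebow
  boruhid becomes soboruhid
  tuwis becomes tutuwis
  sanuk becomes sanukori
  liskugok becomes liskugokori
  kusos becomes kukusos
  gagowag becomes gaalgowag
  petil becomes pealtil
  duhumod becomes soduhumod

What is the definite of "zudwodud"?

sozudwodud

kusos and bebow both have last vowel 'o' yet inflect differently (kukusos, sobebow), so the last vowel is not what conditions the rule; the final letter is.
"zudwodud" ends in -d. The stems ending in -d (boruhid → soboruhid, duhumod → soduhumod) add the prefix so-.
The other patterns: stems ending in -s repeat the first consonant+vowel as a prefix; stems ending in -k add -ori; stems ending in -g or -l insert -al- after the first vowel.
So zudwodud → sozudwodud.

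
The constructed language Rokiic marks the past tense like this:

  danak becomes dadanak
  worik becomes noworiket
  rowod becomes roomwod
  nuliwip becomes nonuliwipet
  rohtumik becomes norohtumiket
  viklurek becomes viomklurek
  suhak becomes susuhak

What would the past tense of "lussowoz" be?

luomssowoz

"lussowoz" has last vowel 'o'. The one such stem in the data (rowod → roomwod) inserts -om- after the first vowel (as does viklurek), so the same rule applies.
The other patterns: stems whose last vowel is 'a' repeat the first consonant+vowel as a prefix; stems whose last vowel is 'i' add no- … -et around the stem.
So lussowoz → luomssowoz.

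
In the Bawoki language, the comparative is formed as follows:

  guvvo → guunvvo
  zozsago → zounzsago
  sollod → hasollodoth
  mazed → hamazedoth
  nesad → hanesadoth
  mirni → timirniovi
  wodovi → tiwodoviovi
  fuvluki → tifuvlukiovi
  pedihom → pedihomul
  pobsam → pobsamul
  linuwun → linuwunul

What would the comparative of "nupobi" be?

tinupobiovi

guvvo and sollod both have last vowel 'o' yet inflect differently (guunvvo, hasollodoth), so the last vowel is not what conditions the rule; the final letter is.
"nupobi" ends in -i. The stems ending in -i (mirni → timirniovi, wodovi → tiwodoviovi, fuvluki → tifuvlukiovi) add ti- … -ovi around the stem.
The other patterns: stems ending in -o insert -un- after the first vowel; stems ending in -d add ha- … -oth around the stem; stems ending in -m or -n add -ul.
So nupobi → tinupobiovi.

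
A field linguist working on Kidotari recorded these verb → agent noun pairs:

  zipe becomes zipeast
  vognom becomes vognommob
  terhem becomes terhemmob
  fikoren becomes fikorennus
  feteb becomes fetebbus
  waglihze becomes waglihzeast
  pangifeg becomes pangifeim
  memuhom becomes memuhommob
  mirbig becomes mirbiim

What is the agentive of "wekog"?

pangifeg and waglihze both have last vowel 'e' yet inflect differently (pangifeim, waglihzeast), so the last vowel is not what conditions the rule; the final letter is.
"wekog" ends in -g. The stems ending in -g (pangifeg → pangifeim, mirbig → mirbiim) drop the final letter and add -im.
The other patterns: stems ending in -e add -ast; stems ending in -m double the final consonant and add -ob; stems ending in -b or -n double the final consonant and add -us.
So wekog → wekoim.

wekoim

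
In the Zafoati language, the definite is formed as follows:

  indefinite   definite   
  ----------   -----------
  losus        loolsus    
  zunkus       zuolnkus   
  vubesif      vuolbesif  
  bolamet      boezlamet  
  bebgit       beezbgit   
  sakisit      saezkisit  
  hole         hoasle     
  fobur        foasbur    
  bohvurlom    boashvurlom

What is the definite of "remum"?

"remum" ends in -m. The one such stem in the data (bohvurlom → boashvurlom) inserts -as- after the first vowel (as do hole, fobur), so the same rule applies.
The other patterns: stems ending in -f or -s insert -ol- after the first vowel; stems ending in -t insert -ez- after the first vowel.
So remum → reasmum.

reasmum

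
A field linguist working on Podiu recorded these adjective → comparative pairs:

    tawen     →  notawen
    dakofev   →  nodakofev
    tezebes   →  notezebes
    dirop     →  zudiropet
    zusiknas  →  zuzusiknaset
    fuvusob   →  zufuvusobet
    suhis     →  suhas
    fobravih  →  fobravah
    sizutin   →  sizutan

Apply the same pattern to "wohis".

tezebes and zusiknas both end in -s yet inflect differently (notezebes, zuzusiknaset), so the final letter is not what conditions the rule; the last vowel is.
"wohis" has last vowel 'i'. The stems whose last vowel is 'i' (suhis → suhas, fobravih → fobravah, sizutin → sizutan) change the last vowel to 'a'.
So wohis → wohas.

wohas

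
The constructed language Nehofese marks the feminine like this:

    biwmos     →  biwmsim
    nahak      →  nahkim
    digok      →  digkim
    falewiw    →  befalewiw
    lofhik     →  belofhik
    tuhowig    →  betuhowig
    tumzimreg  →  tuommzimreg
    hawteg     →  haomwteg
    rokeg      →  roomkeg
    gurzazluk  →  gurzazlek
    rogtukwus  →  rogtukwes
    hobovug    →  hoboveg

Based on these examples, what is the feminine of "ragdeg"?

raomgdeg

nahak and lofhik both end in -k yet inflect differently (nahkim, belofhik), so the final letter is not what conditions the rule; the last vowel is.
"ragdeg" has last vowel 'e'. The stems whose last vowel is 'e' (tumzimreg → tuommzimreg, hawteg → haomwteg, rokeg → roomkeg) insert -om- after the first vowel.
The other patterns: stems whose last vowel is 'a' or 'o' delete the last vowel and add -im; stems whose last vowel is 'i' add the prefix be-; stems whose last vowel is 'u' change the last vowel to 'e'.
So ragdeg → raomgdeg.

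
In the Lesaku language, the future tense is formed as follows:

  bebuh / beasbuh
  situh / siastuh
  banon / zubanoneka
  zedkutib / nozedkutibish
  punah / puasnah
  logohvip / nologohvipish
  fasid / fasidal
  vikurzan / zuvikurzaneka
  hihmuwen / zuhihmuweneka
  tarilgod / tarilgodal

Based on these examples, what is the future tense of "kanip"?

nokanipish

vikurzan and punah both have last vowel 'a' yet inflect differently (zuvikurzaneka, puasnah), so the last vowel is not what conditions the rule; the final letter is.
"kanip" ends in -p. The one such stem in the data (logohvip → nologohvipish) adds no- … -ish around the stem, so the same rule applies.
The other patterns: stems ending in -n add zu- … -eka around the stem; stems ending in -h insert -as- after the first vowel; stems ending in -d add -al.
So kanip → nokanipish.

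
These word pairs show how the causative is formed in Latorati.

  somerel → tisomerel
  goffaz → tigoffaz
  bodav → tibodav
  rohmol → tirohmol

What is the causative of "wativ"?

tiwativ

Every pair shown (somerel → tisomerel, goffaz → tigoffaz, bodav → tibodav, …) follows the same rule: add the prefix ti-.
So wativ → tiwativ.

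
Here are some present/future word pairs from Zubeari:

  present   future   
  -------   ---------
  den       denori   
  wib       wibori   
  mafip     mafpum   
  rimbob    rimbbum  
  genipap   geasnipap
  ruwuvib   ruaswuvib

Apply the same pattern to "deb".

wib and rimbob both end in -b yet inflect differently (wibori, rimbbum), so the final letter is not what conditions the rule; the number of vowels is.
"deb" has 1 vowel. The stems with 1 vowel (den → denori, wib → wibori) add -ori.
So deb → debori.

debori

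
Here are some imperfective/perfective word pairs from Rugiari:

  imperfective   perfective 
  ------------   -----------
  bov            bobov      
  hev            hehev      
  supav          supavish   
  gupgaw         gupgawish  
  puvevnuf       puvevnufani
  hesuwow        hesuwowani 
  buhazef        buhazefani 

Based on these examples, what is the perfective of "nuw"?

"nuw" has 1 vowel. The stems with 1 vowel (bov → bobov, hev → hehev) repeat the first consonant+vowel as a prefix.
So nuw → nunuw.

nunuw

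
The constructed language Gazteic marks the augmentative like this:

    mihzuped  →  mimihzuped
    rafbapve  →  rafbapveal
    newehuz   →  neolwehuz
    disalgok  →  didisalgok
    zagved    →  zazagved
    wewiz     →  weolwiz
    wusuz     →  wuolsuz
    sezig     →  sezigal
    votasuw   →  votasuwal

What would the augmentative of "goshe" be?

gosheal

"goshe" ends in -e. The one such stem in the data (rafbapve → rafbapveal) adds -al, so the same rule applies.
The other patterns: stems ending in -z insert -ol- after the first vowel; stems ending in -d or -k repeat the first consonant+vowel as a prefix.
So goshe → gosheal.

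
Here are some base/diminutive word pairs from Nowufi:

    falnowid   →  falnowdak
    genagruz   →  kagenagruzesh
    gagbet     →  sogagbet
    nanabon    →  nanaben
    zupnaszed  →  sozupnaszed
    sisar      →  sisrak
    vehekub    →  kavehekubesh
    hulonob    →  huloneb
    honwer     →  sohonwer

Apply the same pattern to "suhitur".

vehekub and hulonob both end in -b yet inflect differently (kavehekubesh, huloneb), so the final letter is not what conditions the rule; the last vowel is.
"suhitur" has last vowel 'u'. The stems whose last vowel is 'u' (vehekub → kavehekubesh, genagruz → kagenagruzesh) add ka- … -esh around the stem.
So suhitur → kasuhituresh.

kasuhituresh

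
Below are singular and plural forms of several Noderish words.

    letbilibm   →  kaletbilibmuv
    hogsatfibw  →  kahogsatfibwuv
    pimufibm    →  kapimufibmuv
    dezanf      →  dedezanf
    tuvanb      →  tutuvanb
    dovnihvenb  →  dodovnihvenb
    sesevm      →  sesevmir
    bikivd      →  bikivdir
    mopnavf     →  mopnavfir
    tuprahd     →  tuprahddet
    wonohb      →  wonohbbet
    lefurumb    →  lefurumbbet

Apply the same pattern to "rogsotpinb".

"rogsotpinb" has second-to-last letter 'n'. The stems whose second-to-last letter is 'n' (dezanf → dedezanf, tuvanb → tutuvanb, dovnihvenb → dodovnihvenb) repeat the first consonant+vowel as a prefix.
The other patterns: stems whose second-to-last letter is 'b' add ka- … -uv around the stem; stems whose second-to-last letter is 'v' add -ir; stems whose second-to-last letter is 'h' or 'm' double the final consonant and add -et.
So rogsotpinb → rorogsotpinb.

rorogsotpinb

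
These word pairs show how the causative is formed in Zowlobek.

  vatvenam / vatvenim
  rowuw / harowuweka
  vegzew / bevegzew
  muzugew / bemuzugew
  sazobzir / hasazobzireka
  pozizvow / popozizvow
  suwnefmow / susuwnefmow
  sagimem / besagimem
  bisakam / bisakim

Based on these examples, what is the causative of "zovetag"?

zovetig

vegzew and rowuw both end in -w yet inflect differently (bevegzew, harowuweka), so the final letter is not what conditions the rule; the last vowel is.
"zovetag" has last vowel 'a'. The stems whose last vowel is 'a' (vatvenam → vatvenim, bisakam → bisakim) change the last vowel to 'i'.
The other patterns: stems whose last vowel is 'e' add the prefix be-; stems whose last vowel is 'i' or 'u' add ha- … -eka around the stem; stems whose last vowel is 'o' repeat the first consonant+vowel as a prefix.
So zovetag → zovetig.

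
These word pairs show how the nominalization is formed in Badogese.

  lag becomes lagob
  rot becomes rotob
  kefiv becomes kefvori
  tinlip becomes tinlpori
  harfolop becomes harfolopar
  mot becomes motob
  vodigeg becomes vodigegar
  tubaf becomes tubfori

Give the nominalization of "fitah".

fithori

tinlip and harfolop both end in -p yet inflect differently (tinlpori, harfolopar), so the final letter is not what conditions the rule; the number of vowels is.
"fitah" has 2 vowels. The stems with 2 vowels (tinlip → tinlpori, tubaf → tubfori, kefiv → kefvori) delete the last vowel and add -ori.
So fitah → fithori.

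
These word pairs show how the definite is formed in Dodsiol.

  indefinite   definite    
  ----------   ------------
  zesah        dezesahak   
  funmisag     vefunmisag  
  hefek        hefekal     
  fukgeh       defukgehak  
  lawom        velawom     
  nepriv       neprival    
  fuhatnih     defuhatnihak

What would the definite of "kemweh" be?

hefek and fukgeh both have last vowel 'e' yet inflect differently (hefekal, defukgehak), so the last vowel is not what conditions the rule; the final letter is.
"kemweh" ends in -h. The stems ending in -h (fukgeh → defukgehak, zesah → dezesahak, fuhatnih → defuhatnihak) add de- … -ak around the stem.
So kemweh → dekemwehak.

dekemwehak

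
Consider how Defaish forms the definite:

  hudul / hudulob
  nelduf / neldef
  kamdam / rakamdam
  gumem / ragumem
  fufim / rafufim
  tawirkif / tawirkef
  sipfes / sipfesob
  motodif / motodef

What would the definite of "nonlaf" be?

fufim and motodif both have last vowel 'i' yet inflect differently (rafufim, motodef), so the last vowel is not what conditions the rule; the final letter is.
"nonlaf" ends in -f. The stems ending in -f (nelduf → neldef, motodif → motodef, tawirkif → tawirkef) change the last vowel to 'e'.
The other patterns: stems ending in -m add the prefix ra-; stems ending in -l or -s add -ob.
So nonlaf → nonlef.

nonlef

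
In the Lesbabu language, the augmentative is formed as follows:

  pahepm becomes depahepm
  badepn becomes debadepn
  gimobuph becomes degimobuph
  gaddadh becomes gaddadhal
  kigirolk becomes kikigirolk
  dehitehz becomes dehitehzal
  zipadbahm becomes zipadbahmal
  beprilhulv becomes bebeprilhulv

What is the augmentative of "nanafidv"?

gimobuph and gaddadh both end in -h yet inflect differently (degimobuph, gaddadhal), so the final letter is not what conditions the rule; the second-to-last letter is.
"nanafidv" has second-to-last letter 'd'. The one such stem in the data (gaddadh → gaddadhal) adds -al, so the same rule applies.
So nanafidv → nanafidval.

nanafidval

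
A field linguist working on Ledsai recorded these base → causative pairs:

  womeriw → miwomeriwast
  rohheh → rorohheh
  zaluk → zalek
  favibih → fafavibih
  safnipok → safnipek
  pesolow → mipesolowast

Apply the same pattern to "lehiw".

milehiwast

pesolow and safnipok both have last vowel 'o' yet inflect differently (mipesolowast, safnipek), so the last vowel is not what conditions the rule; the final letter is.
"lehiw" ends in -w. The stems ending in -w (pesolow → mipesolowast, womeriw → miwomeriwast) add mi- … -ast around the stem.
The other patterns: stems ending in -k change the last vowel to 'e'; stems ending in -h repeat the first consonant+vowel as a prefix.
So lehiw → milehiwast.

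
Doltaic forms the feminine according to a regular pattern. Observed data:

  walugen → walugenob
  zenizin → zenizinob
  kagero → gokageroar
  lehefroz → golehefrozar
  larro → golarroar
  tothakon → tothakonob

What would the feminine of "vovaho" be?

govovahoar

tothakon and lehefroz both have last vowel 'o' yet inflect differently (tothakonob, golehefrozar), so the last vowel is not what conditions the rule; the final letter is.
"vovaho" ends in -o. The stems ending in -o (kagero → gokageroar, larro → golarroar) add go- … -ar around the stem.
So vovaho → govovahoar.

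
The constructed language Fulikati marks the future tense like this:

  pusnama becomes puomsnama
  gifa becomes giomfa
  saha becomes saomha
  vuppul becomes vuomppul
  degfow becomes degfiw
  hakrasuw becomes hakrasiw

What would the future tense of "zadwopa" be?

"zadwopa" ends in -a. The stems ending in -a (pusnama → puomsnama, gifa → giomfa, saha → saomha) insert -om- after the first vowel.
So zadwopa → zaomdwopa.

zaomdwopa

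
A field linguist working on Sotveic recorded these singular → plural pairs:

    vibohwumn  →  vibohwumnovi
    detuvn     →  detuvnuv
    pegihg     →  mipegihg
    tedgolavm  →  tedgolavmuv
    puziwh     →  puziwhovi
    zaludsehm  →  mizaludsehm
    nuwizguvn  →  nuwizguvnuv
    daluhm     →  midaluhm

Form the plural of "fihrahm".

tedgolavm and daluhm both end in -m yet inflect differently (tedgolavmuv, midaluhm), so the final letter is not what conditions the rule; the second-to-last letter is.
"fihrahm" has second-to-last letter 'h'. The stems whose second-to-last letter is 'h' (pegihg → mipegihg, daluhm → midaluhm, zaludsehm → mizaludsehm) add the prefix mi-.
The other patterns: stems whose second-to-last letter is 'v' add -uv; stems whose second-to-last letter is 'm' or 'w' add -ovi.
So fihrahm → mifihrahm.

mifihrahm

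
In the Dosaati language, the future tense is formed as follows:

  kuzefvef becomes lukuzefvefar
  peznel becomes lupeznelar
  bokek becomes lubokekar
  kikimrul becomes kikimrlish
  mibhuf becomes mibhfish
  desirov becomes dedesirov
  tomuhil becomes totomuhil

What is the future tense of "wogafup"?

wogafpish

peznel and kikimrul both end in -l yet inflect differently (lupeznelar, kikimrlish), so the final letter is not what conditions the rule; the last vowel is.
"wogafup" has last vowel 'u'. The stems whose last vowel is 'u' (kikimrul → kikimrlish, mibhuf → mibhfish) delete the last vowel and add -ish.
The other patterns: stems whose last vowel is 'e' add lu- … -ar around the stem; stems whose last vowel is 'i' or 'o' repeat the first consonant+vowel as a prefix.
So wogafup → wogafpish.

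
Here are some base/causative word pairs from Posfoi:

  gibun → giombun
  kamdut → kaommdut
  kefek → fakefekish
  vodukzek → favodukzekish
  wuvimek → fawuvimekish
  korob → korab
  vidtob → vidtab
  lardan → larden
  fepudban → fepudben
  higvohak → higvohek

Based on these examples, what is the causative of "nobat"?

nobet

gibun and lardan both end in -n yet inflect differently (giombun, larden), so the final letter is not what conditions the rule; the last vowel is.
"nobat" has last vowel 'a'. The stems whose last vowel is 'a' (lardan → larden, fepudban → fepudben, higvohak → higvohek) change the last vowel to 'e'.
So nobat → nobet.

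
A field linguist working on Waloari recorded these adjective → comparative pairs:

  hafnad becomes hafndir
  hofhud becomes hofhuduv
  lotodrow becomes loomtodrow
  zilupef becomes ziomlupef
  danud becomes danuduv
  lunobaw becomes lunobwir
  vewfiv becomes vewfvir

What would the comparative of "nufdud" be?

lotodrow and lunobaw both end in -w yet inflect differently (loomtodrow, lunobwir), so the final letter is not what conditions the rule; the last vowel is.
"nufdud" has last vowel 'u'. The stems whose last vowel is 'u' (danud → danuduv, hofhud → hofhuduv) add -uv.
The other patterns: stems whose last vowel is 'e' or 'o' insert -om- after the first vowel; stems whose last vowel is 'a' or 'i' delete the last vowel and add -ir.
So nufdud → nufduduv.

nufduduv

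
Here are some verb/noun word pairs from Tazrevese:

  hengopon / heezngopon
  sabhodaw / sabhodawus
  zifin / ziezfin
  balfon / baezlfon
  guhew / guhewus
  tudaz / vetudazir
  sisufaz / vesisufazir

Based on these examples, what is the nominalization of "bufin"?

buezfin

sabhodaw and tudaz both have last vowel 'a' yet inflect differently (sabhodawus, vetudazir), so the last vowel is not what conditions the rule; the final letter is.
"bufin" ends in -n. The stems ending in -n (hengopon → heezngopon, balfon → baezlfon, zifin → ziezfin) insert -ez- after the first vowel.
The other patterns: stems ending in -w add -us; stems ending in -z add ve- … -ir around the stem.
So bufin → buezfin.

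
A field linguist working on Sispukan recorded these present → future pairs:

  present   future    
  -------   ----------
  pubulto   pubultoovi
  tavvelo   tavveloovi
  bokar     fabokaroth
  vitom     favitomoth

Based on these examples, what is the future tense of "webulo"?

webuloovi

pubulto and vitom both have last vowel 'o' yet inflect differently (pubultoovi, favitomoth), so the last vowel is not what conditions the rule; the final letter is.
"webulo" ends in -o. The stems ending in -o (pubulto → pubultoovi, tavvelo → tavveloovi) add -ovi.
The other pattern: stems ending in -m or -r add fa- … -oth around the stem.
So webulo → webuloovi.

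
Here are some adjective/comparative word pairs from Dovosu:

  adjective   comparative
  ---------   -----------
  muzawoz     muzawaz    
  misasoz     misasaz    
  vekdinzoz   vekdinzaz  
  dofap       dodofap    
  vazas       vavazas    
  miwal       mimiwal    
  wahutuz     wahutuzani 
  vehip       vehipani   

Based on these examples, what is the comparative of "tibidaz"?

"tibidaz" has last vowel 'a'. The stems whose last vowel is 'a' (dofap → dodofap, vazas → vavazas, miwal → mimiwal) repeat the first consonant+vowel as a prefix.
The other patterns: stems whose last vowel is 'o' change the last vowel to 'a'; stems whose last vowel is 'i' or 'u' add -ani.
So tibidaz → titibidaz.

titibidaz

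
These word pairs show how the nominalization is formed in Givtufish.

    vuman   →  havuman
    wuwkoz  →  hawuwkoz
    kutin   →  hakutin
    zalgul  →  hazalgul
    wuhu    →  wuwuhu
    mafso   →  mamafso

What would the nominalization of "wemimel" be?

hawemimel

"wemimel" ends in a consonant. The stems ending in a consonant (vuman → havuman, wuwkoz → hawuwkoz, kutin → hakutin) add the prefix ha-.
So wemimel → hawemimel.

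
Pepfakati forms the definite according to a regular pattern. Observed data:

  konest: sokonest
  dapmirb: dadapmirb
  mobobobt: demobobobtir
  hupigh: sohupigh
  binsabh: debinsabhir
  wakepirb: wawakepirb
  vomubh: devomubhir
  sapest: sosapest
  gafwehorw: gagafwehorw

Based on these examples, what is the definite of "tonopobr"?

detonopobrir

"tonopobr" has second-to-last letter 'b'. The stems whose second-to-last letter is 'b' (binsabh → debinsabhir, mobobobt → demobobobtir, vomubh → devomubhir) add de- … -ir around the stem.
The other patterns: stems whose second-to-last letter is 'r' repeat the first consonant+vowel as a prefix; stems whose second-to-last letter is 'g' or 's' add the prefix so-.
So tonopobr → detonopobrir.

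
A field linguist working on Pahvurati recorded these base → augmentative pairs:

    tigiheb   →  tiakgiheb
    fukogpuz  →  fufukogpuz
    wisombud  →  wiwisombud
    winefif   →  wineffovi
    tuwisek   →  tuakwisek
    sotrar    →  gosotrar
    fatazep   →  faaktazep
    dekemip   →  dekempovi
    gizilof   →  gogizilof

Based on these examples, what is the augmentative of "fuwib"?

gizilof and winefif both end in -f yet inflect differently (gogizilof, wineffovi), so the final letter is not what conditions the rule; the last vowel is.
"fuwib" has last vowel 'i'. The stems whose last vowel is 'i' (winefif → wineffovi, dekemip → dekempovi) delete the last vowel and add -ovi.
The other patterns: stems whose last vowel is 'a' or 'o' add the prefix go-; stems whose last vowel is 'u' repeat the first consonant+vowel as a prefix; stems whose last vowel is 'e' insert -ak- after the first vowel.
So fuwib → fuwbovi.

fuwbovi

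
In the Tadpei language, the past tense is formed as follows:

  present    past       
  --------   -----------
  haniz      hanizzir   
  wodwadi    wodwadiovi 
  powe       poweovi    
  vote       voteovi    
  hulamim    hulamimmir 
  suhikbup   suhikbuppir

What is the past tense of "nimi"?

nimiovi

hulamim and wodwadi both have last vowel 'i' yet inflect differently (hulamimmir, wodwadiovi), so the last vowel is not what conditions the rule; whether the stem ends in a vowel or a consonant is.
"nimi" ends in a vowel. The stems ending in a vowel (powe → poweovi, wodwadi → wodwadiovi, vote → voteovi) add -ovi.
So nimi → nimiovi.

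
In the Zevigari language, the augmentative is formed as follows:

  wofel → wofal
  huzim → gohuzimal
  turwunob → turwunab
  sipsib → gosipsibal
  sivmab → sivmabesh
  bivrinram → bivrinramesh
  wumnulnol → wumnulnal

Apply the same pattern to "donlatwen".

"donlatwen" has last vowel 'e'. The one such stem in the data (wofel → wofal) changes the last vowel to 'a' (as do turwunob, wumnulnol), so the same rule applies.
So donlatwen → donlatwan.

donlatwan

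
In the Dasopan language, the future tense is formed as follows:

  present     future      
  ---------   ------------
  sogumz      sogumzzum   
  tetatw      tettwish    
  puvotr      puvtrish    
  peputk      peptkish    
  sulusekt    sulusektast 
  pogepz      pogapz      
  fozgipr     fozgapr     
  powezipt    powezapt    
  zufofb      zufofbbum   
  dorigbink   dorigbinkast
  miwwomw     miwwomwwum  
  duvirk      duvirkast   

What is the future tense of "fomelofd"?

fomelofddum

"fomelofd" has second-to-last letter 'f'. The one such stem in the data (zufofb → zufofbbum) doubles the final consonant and adds -um (as do sogumz, miwwomw), so the same rule applies.
The other patterns: stems whose second-to-last letter is 't' delete the last vowel and add -ish; stems whose second-to-last letter is 'p' change the last vowel to 'a'; stems whose second-to-last letter is 'k', 'n' or 'r' add -ast.
So fomelofd → fomelofddum.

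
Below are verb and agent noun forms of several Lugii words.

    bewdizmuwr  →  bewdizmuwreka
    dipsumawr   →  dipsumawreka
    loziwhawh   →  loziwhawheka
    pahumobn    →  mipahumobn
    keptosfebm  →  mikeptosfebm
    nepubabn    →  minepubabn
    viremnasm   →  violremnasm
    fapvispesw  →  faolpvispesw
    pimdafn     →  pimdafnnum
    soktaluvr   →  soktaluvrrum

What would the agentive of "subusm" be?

keptosfebm and viremnasm both end in -m yet inflect differently (mikeptosfebm, violremnasm), so the final letter is not what conditions the rule; the second-to-last letter is.
"subusm" has second-to-last letter 's'. The stems whose second-to-last letter is 's' (viremnasm → violremnasm, fapvispesw → faolpvispesw) insert -ol- after the first vowel.
So subusm → suolbusm.

suolbusm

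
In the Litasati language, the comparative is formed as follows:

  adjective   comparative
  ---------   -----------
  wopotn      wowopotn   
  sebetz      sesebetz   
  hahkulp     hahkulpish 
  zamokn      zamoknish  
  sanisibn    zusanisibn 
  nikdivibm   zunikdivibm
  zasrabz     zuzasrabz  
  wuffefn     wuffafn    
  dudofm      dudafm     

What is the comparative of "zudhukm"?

"zudhukm" has second-to-last letter 'k'. The one such stem in the data (zamokn → zamoknish) adds -ish, so the same rule applies.
The other patterns: stems whose second-to-last letter is 't' repeat the first consonant+vowel as a prefix; stems whose second-to-last letter is 'b' add the prefix zu-; stems whose second-to-last letter is 'f' change the last vowel to 'a'.
So zudhukm → zudhukmish.

zudhukmish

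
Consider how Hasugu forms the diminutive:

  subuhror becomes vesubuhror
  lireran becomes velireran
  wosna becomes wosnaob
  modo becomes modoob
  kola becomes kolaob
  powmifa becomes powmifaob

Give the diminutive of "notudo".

lireran and wosna both have last vowel 'a' yet inflect differently (velireran, wosnaob), so the last vowel is not what conditions the rule; whether the stem ends in a vowel or a consonant is.
"notudo" ends in a vowel. The stems ending in a vowel (wosna → wosnaob, modo → modoob, kola → kolaob) add -ob.
So notudo → notudoob.

notudoob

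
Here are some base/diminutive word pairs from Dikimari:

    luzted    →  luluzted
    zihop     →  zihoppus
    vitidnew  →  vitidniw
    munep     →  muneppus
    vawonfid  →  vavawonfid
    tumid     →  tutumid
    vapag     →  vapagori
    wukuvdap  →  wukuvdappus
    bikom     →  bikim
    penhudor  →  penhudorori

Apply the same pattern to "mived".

luzted and munep both have last vowel 'e' yet inflect differently (luluzted, muneppus), so the last vowel is not what conditions the rule; the final letter is.
"mived" ends in -d. The stems ending in -d (luzted → luluzted, vawonfid → vavawonfid, tumid → tutumid) repeat the first consonant+vowel as a prefix.
So mived → mimived.

mimived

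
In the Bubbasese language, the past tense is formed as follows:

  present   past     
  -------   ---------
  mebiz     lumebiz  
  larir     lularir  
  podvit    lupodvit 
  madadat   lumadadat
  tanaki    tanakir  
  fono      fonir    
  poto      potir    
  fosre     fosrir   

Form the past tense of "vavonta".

mebiz and tanaki both have last vowel 'i' yet inflect differently (lumebiz, tanakir), so the last vowel is not what conditions the rule; whether the stem ends in a vowel or a consonant is.
"vavonta" ends in a vowel. The stems ending in a vowel (tanaki → tanakir, fono → fonir, poto → potir) drop the final letter and add -ir.
The other pattern: stems ending in a consonant add the prefix lu-.
So vavonta → vavontir.

vavontir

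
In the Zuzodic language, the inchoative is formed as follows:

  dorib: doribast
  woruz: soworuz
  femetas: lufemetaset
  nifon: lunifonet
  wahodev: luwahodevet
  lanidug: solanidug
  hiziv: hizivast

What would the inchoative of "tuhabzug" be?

"tuhabzug" has last vowel 'u'. The stems whose last vowel is 'u' (woruz → soworuz, lanidug → solanidug) add the prefix so-.
So tuhabzug → sotuhabzug.

sotuhabzug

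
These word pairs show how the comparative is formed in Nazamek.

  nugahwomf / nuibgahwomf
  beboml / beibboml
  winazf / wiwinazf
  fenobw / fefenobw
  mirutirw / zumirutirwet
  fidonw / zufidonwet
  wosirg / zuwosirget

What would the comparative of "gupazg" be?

gugupazg

nugahwomf and winazf both end in -f yet inflect differently (nuibgahwomf, wiwinazf), so the final letter is not what conditions the rule; the second-to-last letter is.
"gupazg" has second-to-last letter 'z'. The one such stem in the data (winazf → wiwinazf) repeats the first consonant+vowel as a prefix (as does fenobw), so the same rule applies.
So gupazg → gugupazg.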